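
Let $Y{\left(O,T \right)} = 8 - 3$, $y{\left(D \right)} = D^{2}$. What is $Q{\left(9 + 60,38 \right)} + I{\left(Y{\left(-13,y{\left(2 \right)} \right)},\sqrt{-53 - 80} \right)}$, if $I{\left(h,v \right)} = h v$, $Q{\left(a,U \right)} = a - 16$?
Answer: $53 + 5 i \sqrt{133} \approx 53.0 + 57.663 i$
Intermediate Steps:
$Q{\left(a,U \right)} = -16 + a$
$Y{\left(O,T \right)} = 5$ ($Y{\left(O,T \right)} = 8 - 3 = 5$)
$Q{\left(9 + 60,38 \right)} + I{\left(Y{\left(-13,y{\left(2 \right)} \right)},\sqrt{-53 - 80} \right)} = \left(-16 + \left(9 + 60\right)\right) + 5 \sqrt{-53 - 80} = \left(-16 + 69\right) + 5 \sqrt{-133} = 53 + 5 i \sqrt{133}$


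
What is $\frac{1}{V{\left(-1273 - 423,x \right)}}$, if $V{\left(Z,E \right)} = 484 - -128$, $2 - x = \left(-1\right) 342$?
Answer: $\frac{1}{612} \approx 0.001634$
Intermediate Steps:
$x = 344$ ($x = 2 - \left(-1\right) 342 = 2 - -342 = 2 + 342 = 344$)
$V{\left(Z,E \right)} = 612$ ($V{\left(Z,E \right)} = 484 + 128 = 612$)
$\frac{1}{V{\left(-1273 - 423,x \right)}} = \frac{1}{612}$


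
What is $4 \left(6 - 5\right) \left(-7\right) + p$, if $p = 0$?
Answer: $-28$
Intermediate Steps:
$4 \left(6 - 5\right) \left(-7\right) + p = 4 \left(6 - 5\right) \left(-7\right) + 0 = 4 \cdot 1 \left(-7\right) + 0 = 4 \left(-7\right) + 0 = -28 + 0 = -28$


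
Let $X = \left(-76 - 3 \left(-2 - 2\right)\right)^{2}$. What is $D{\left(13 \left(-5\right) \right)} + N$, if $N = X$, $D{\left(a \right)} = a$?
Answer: $4031$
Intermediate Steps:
$X = 4096$ ($X = \left(-76 - -12\right)^{2} = \left(-76 + 12\right)^{2} = \left(-64\right)^{2} = 4096$)
$N = 4096$
$D{\left(13 \left(-5\right) \right)} + N = 13 \left(-5\right) + 4096 = -65 + 4096 = 4031$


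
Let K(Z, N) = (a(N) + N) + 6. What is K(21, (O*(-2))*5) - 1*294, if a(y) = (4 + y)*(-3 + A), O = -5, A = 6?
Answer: -76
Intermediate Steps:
a(y) = 12 + 3*y (a(y) = (4 + y)*(-3 + 6) = (4 + y)*3 = 12 + 3*y)
K(Z, N) = 18 + 4*N (K(Z, N) = ((12 + 3*N) + N) + 6 = (12 + 4*N) + 6 = 18 + 4*N)
K(21, (O*(-2))*5) - 1*294 = (18 + 4*(-5*(-2)*5)) - 1*294 = (18 + 4*(10*5)) - 294 = (18 + 4*50) - 294 = (18 + 200) - 294 = 218 - 294 = -76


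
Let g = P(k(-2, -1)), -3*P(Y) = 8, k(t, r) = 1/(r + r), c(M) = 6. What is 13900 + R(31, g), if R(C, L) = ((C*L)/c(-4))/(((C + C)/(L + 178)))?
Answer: 374248/27 ≈ 13861.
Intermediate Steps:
k(t, r) = 1/(2*r)
P(Y) = -8/3 (P(Y) = -⅓*8 = -8/3)
g = -8/3 ≈ -2.6667
R(C, L) = L*(178 + L)/12 (R(C, L) = ((C*L)/6)/(((C + C)/(L + 178))) = ((C*L)*(⅙))/(((2*C)/(178 + L))) = (C*L/6)/((2*C/(178 + L))) = (C*L/6)*((178 + L)/(2*C)) = L*(178 + L)/12)
13900 + R(31, g) = 13900 + (1/12)*(-8/3)*(178 - 8/3) = 13900 + (1/12)*(-8/3)*(526/3) = 13900 - 1052/27 = 374248/27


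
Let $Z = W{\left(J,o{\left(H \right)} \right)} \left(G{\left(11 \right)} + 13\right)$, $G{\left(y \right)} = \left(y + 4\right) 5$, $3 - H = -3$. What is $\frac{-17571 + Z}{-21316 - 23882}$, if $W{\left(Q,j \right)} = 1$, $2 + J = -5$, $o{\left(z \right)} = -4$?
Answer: $\frac{17483}{45198} \approx 0.38681$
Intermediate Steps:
$H = 6$ ($H = 3 - -3 = 3 + 3 = 6$)
$J = -7$ ($J = -2 - 5 = -7$)
$G{\left(y \right)} = 20 + 5 y$ ($G{\left(y \right)} = \left(4 + y\right) 5 = 20 + 5 y$)
$Z = 88$ ($Z = 1 \left(\left(20 + 5 \cdot 11\right) + 13\right) = 1 \left(\left(20 + 55\right) + 13\right) = 1 \left(75 + 13\right) = 1 \cdot 88 = 88$)
$\frac{-17571 + Z}{-21316 - 23882} = \frac{-17571 + 88}{-21316 - 23882} = - \frac{17483}{-45198} = \left(-17483\right) \left(- \frac{1}{45198}\right) = \frac{17483}{45198}$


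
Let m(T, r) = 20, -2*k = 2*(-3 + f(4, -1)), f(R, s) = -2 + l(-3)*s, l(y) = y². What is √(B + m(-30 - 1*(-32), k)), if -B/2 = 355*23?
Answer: I*√16310 ≈ 127.71*I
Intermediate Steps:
f(R, s) = -2 + 9*s (f(R, s) = -2 + (-3)²*s = -2 + 9*s)
k = 14 (k = -(-3 + (-2 + 9*(-1))) = -(-3 + (-2 - 9)) = -(-3 - 11) = -(-14) = -½*(-28) = 14)
B = -16330 (B = -710*23 = -2*8165 = -16330)
√(B + m(-30 - 1*(-32), k)) = √(-16330 + 20) = √(-16310) = I*√16310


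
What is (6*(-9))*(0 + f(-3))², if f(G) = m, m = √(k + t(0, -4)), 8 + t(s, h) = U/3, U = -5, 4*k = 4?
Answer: 468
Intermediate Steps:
k = 1 (k = (¼)*4 = 1)
t(s, h) = -29/3 (t(s, h) = -8 - 5/3 = -29/3)
m = I*√78/3 (m = √(1 - 29/3) = √(-26/3) = I*√78/3 ≈ 2.9439*I)
f(G) = I*√78/3
(6*(-9))*(0 + f(-3))² = (6*(-9))*(0 + I*√78/3)² = -54*(I*√78/3)² = -54*(-26/3) = 468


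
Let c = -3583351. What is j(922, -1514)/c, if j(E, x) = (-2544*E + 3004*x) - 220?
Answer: 6893844/3583351 ≈ 1.9239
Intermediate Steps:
j(E, x) = -220 - 2544*E + 3004*x
j(922, -1514)/c = (-220 - 2544*922 + 3004*(-1514))/(-3583351) = (-220 - 2345568 - 4548056)*(-1/3583351) = -6893844*(-1/3583351) = 6893844/3583351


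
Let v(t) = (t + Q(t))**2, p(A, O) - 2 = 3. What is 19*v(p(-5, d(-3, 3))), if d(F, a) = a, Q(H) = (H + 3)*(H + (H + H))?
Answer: 296875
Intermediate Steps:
Q(H) = 3*H*(3 + H) (Q(H) = (3 + H)*(H + 2*H) = (3 + H)*(3*H) = 3*H*(3 + H))
p(A, O) = 5 (p(A, O) = 2 + 3 = 5)
v(t) = (t + 3*t*(3 + t))**2
19*v(p(-5, d(-3, 3))) = 19*(5**2*(10 + 3*5)**2) = 19*(25*(10 + 15)**2) = 19*(25*25**2) = 19*(25*625) = 19*15625 = 296875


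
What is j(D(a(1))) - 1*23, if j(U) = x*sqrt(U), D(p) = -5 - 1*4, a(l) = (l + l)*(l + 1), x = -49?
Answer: -23 - 147*I ≈ -23.0 - 147.0*I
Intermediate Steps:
a(l) = 2*l*(1 + l) (a(l) = (2*l)*(1 + l) = 2*l*(1 + l))
D(p) = -9 (D(p) = -5 - 4 = -9)
j(U) = -49*sqrt(U)
j(D(a(1))) - 1*23 = -147*I - 1*23 = -147*I - 23 = -23 - 147*I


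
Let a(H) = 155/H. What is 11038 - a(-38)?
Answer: 419599/38 ≈ 11042.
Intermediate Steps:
11038 - a(-38) = 11038 - 155/(-38) = 11038 - 155*(-1)/38 = 11038 - 1*(-155/38) = 11038 + 155/38 = 419599/38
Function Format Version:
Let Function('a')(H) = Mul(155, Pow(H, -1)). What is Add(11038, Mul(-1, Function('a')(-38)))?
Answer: Rational(419599, 38) ≈ 11042.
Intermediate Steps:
Add(11038, Mul(-1, Function('a')(-38))) = Add(11038, Mul(-1, Mul(155, Pow(-38, -1)))) = Add(11038, Mul(-1, Mul(155, Rational(-1, 38)))) = Add(11038, Mul(-1, Rational(-155, 38))) = Add(11038, Rational(155, 38)) = Rational(419599, 38)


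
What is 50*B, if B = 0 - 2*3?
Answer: -300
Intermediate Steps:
B = -6 (B = 0 - 6 = -6)
50*B = 50*(-6) = -300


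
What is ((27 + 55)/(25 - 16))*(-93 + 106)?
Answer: 1066/9 ≈ 118.44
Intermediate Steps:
((27 + 55)/(25 - 16))*(-93 + 106) = (82/9)*13 = 1066/9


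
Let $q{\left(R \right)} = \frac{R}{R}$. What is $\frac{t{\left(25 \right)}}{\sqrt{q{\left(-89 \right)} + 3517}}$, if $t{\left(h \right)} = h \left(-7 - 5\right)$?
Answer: $- \frac{150 \sqrt{3518}}{1759} \approx -5.0579$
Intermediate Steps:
$t{\left(h \right)} = - 12 h$ ($t{\left(h \right)} = h \left(-12\right) = - 12 h$)
$q{\left(R \right)} = 1$
$\frac{t{\left(25 \right)}}{\sqrt{q{\left(-89 \right)} + 3517}} = \frac{\left(-12\right) 25}{\sqrt{1 + 3517}} = - \frac{300}{\sqrt{3518}} = - 300 \frac{\sqrt{3518}}{3518} = - \frac{150 \sqrt{3518}}{1759}$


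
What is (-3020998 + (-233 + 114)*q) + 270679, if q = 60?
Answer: -2757459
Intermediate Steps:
(-3020998 + (-233 + 114)*q) + 270679 = (-3020998 + (-233 + 114)*60) + 270679 = (-3020998 - 119*60) + 270679 = (-3020998 - 7140) + 270679 = -3028138 + 270679 = -2757459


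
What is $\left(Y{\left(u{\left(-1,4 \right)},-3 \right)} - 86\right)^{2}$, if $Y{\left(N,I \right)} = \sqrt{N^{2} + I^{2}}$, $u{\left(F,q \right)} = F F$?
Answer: $\left(86 - \sqrt{10}\right)^{2} \approx 6862.1$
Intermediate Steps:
$u{\left(F,q \right)} = F^{2}$
$Y{\left(N,I \right)} = \sqrt{I^{2} + N^{2}}$
$\left(Y{\left(u{\left(-1,4 \right)},-3 \right)} - 86\right)^{2} = \left(\sqrt{\left(-3\right)^{2} + \left(\left(-1\right)^{2}\right)^{2}} - 86\right)^{2} = \left(\sqrt{9 + 1^{2}} - 86\right)^{2} = \left(\sqrt{9 + 1} - 86\right)^{2} = \left(\sqrt{10} - 86\right)^{2} = \left(-86 + \sqrt{10}\right)^{2}$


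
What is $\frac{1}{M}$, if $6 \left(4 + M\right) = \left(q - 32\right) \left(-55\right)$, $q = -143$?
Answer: $\frac{6}{9601} \approx 0.00062494$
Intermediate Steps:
$M = \frac{9601}{6}$ ($M = -4 + \frac{\left(-143 - 32\right) \left(-55\right)}{6} = -4 + \frac{\left(-175\right) \left(-55\right)}{6} = -4 + \frac{1}{6} \cdot 9625 = -4 + \frac{9625}{6} = \frac{9601}{6} \approx 1600.2$)
$\frac{1}{M} = \frac{1}{\frac{9601}{6}} = \frac{6}{9601}$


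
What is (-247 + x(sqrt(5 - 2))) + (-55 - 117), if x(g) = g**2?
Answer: -416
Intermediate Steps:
(-247 + x(sqrt(5 - 2))) + (-55 - 117) = (-247 + (sqrt(5 - 2))**2) + (-55 - 117) = (-247 + (sqrt(3))**2) - 172 = (-247 + 3) - 172 = -244 - 172 = -416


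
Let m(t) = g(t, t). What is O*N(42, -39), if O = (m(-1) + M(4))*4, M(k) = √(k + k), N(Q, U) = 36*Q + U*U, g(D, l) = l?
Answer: -12132 + 24264*√2 ≈ 22182.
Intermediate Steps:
N(Q, U) = U² + 36*Q (N(Q, U) = 36*Q + U² = U² + 36*Q)
M(k) = √2*√k (M(k) = √(2*k) = √2*√k)
m(t) = t
O = -4 + 8*√2 (O = (-1 + √2*√4)*4 = (-1 + √2*2)*4 = (-1 + 2*√2)*4 = -4 + 8*√2 ≈ 7.3137)
O*N(42, -39) = (-4 + 8*√2)*((-39)² + 36*42) = (-4 + 8*√2)*(1521 + 1512) = (-4 + 8*√2)*3033 = -12132 + 24264*√2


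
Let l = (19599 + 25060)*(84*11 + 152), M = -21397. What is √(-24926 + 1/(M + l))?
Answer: I*√57505352722852311607/48031687 ≈ 157.88*I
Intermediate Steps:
l = 48053084 (l = 44659*(924 + 152) = 44659*1076 = 48053084)
√(-24926 + 1/(M + l)) = √(-24926 + 1/(-21397 + 48053084)) = √(-24926 + 1/48031687) = √(-1197237830161/48031687) = I*√57505352722852311607/48031687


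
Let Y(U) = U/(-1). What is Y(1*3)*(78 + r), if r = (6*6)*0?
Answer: -234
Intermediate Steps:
Y(U) = -U (Y(U) = U*(-1) = -U)
r = 0 (r = 36*0 = 0)
Y(1*3)*(78 + r) = (-3)*(78 + 0) = -1*3*78 = -3*78 = -234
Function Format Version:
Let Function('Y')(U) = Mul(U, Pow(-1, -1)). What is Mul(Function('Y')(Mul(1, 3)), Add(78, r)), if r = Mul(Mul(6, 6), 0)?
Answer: -234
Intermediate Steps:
Function('Y')(U) = Mul(-1, U) (Function('Y')(U) = Mul(U, -1) = Mul(-1, U))
r = 0 (r = Mul(36, 0) = 0)
Mul(Function('Y')(Mul(1, 3)), Add(78, r)) = Mul(Mul(-1, Mul(1, 3)), Add(78, 0)) = Mul(Mul(-1, 3), 78) = Mul(-3, 78) = -234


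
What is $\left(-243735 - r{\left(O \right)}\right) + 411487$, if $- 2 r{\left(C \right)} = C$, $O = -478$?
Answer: $167513$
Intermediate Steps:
$r{\left(C \right)} = - \frac{C}{2}$
$\left(-243735 - r{\left(O \right)}\right) + 411487 = \left(-243735 - \left(- \frac{1}{2}\right) \left(-478\right)\right) + 411487 = \left(-243735 - 239\right) + 411487 = -243974 + 411487 = 167513$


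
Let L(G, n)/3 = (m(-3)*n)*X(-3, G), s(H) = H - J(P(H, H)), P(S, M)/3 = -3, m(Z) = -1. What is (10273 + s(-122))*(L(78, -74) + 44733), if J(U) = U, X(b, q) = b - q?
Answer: 271790160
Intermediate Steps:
P(S, M) = -9 (P(S, M) = 3*(-3) = -9)
s(H) = 9 + H (s(H) = H - 1*(-9) = H + 9 = 9 + H)
L(G, n) = -3*n*(-3 - G) (L(G, n) = 3*((-n)*(-3 - G)) = 3*(-n*(-3 - G)) = -3*n*(-3 - G))
(10273 + s(-122))*(L(78, -74) + 44733) = (10273 + (9 - 122))*(3*(-74)*(3 + 78) + 44733) = (10273 - 113)*(3*(-74)*81 + 44733) = 10160*(-17982 + 44733) = 10160*26751 = 271790160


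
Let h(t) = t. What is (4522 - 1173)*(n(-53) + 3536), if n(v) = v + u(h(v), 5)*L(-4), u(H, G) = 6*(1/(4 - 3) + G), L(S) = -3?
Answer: 11302875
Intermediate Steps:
u(H, G) = 6 + 6*G (u(H, G) = 6*(1/1 + G) = 6*(1 + G) = 6 + 6*G)
n(v) = -108 + v (n(v) = v + (6 + 6*5)*(-3) = v + (6 + 30)*(-3) = v + 36*(-3) = v - 108 = -108 + v)
(4522 - 1173)*(n(-53) + 3536) = (4522 - 1173)*((-108 - 53) + 3536) = 3349*(-161 + 3536) = 3349*3375 = 11302875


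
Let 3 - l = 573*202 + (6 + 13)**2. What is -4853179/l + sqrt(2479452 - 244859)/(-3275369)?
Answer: 4853179/116104 - sqrt(2234593)/3275369 ≈ 41.800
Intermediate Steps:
l = -116104 (l = 3 - (573*202 + (6 + 13)**2) = 3 - (115746 + 19**2) = 3 - (115746 + 361) = 3 - 1*116107 = 3 - 116107 = -116104)
-4853179/l + sqrt(2479452 - 244859)/(-3275369) = -4853179/(-116104) + sqrt(2479452 - 244859)/(-3275369) = -4853179*(-1/116104) + sqrt(2234593)*(-1/3275369) = 4853179/116104 - sqrt(2234593)/3275369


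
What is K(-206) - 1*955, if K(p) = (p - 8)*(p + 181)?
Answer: 4395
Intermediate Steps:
K(p) = (-8 + p)*(181 + p)
K(-206) - 1*955 = (-1448 + (-206)² + 173*(-206)) - 1*955 = (-1448 + 42436 - 35638) - 955 = 5350 - 955 = 4395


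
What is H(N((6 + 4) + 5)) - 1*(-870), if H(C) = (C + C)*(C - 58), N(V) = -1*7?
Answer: 1780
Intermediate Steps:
N(V) = -7
H(C) = 2*C*(-58 + C) (H(C) = (2*C)*(-58 + C) = 2*C*(-58 + C))
H(N((6 + 4) + 5)) - 1*(-870) = 2*(-7)*(-58 - 7) - 1*(-870) = 2*(-7)*(-65) + 870 = 910 + 870 = 1780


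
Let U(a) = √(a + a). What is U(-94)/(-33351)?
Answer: -2*I*√47/33351 ≈ -0.00041112*I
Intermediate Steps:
U(a) = √2*√a (U(a) = √(2*a) = √2*√a)
U(-94)/(-33351) = (√2*√(-94))/(-33351) = (√2*(I*√94))*(-1/33351) = (2*I*√47)*(-1/33351) = -2*I*√47/33351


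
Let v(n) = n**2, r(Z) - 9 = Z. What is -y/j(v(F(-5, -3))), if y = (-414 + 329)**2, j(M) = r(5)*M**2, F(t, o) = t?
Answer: -289/350 ≈ -0.82571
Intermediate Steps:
r(Z) = 9 + Z
j(M) = 14*M**2 (j(M) = (9 + 5)*M**2 = 14*M**2)
y = 7225 (y = (-85)**2 = 7225)
-y/j(v(F(-5, -3))) = -7225/(14*((-5)**2)**2) = -7225/(14*25**2) = -7225/(14*625) = -7225/8750 = -1*289/350 = -289/350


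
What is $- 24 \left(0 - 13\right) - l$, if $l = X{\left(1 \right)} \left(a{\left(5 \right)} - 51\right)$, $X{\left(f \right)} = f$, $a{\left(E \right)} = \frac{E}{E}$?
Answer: $362$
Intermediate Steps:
$a{\left(E \right)} = 1$
$l = -50$ ($l = 1 \left(1 - 51\right) = 1 \left(-50\right) = -50$)
$- 24 \left(0 - 13\right) - l = - 24 \left(0 - 13\right) - -50 = \left(-24\right) \left(-13\right) + 50 = 312 + 50 = 362$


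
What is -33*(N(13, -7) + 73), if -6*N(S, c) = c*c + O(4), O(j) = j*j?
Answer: -4103/2 ≈ -2051.5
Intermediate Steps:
O(j) = j²
N(S, c) = -8/3 - c²/6 (N(S, c) = -(c*c + 4²)/6 = -(c² + 16)/6 = -(16 + c²)/6 = -8/3 - c²/6)
-33*(N(13, -7) + 73) = -33*((-8/3 - ⅙*(-7)²) + 73) = -33*((-8/3 - ⅙*49) + 73) = -33*((-8/3 - 49/6) + 73) = -33*(-65/6 + 73) = -33*373/6 = -4103/2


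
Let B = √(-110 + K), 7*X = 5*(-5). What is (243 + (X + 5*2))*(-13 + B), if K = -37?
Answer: -22698/7 + 1746*I*√3 ≈ -3242.6 + 3024.2*I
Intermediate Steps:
X = -25/7 (X = (5*(-5))/7 = (⅐)*(-25) = -25/7 ≈ -3.5714)
B = 7*I*√3 (B = √(-110 - 37) = √(-147) = 7*I*√3 ≈ 12.124*I)
(243 + (X + 5*2))*(-13 + B) = (243 + (-25/7 + 5*2))*(-13 + 7*I*√3) = (243 + (-25/7 + 10))*(-13 + 7*I*√3) = (243 + 45/7)*(-13 + 7*I*√3) = 1746*(-13 + 7*I*√3)/7 = -22698/7 + 1746*I*√3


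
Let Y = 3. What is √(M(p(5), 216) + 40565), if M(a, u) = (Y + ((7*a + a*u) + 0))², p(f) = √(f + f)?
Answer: √(537864 + 1338*√10) ≈ 736.27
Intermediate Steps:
p(f) = √2*√f (p(f) = √(2*f) = √2*√f)
M(a, u) = (3 + 7*a + a*u)² (M(a, u) = (3 + ((7*a + a*u) + 0))² = (3 + (7*a + a*u))² = (3 + 7*a + a*u)²)
√(M(p(5), 216) + 40565) = √((3 + 7*(√2*√5) + (√2*√5)*216)² + 40565) = √((3 + 7*√10 + √10*216)² + 40565) = √((3 + 7*√10 + 216*√10)² + 40565) = √((3 + 223*√10)² + 40565) = √(40565 + (3 + 223*√10)²)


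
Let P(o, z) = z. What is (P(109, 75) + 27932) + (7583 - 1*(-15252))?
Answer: 50842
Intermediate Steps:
(P(109, 75) + 27932) + (7583 - 1*(-15252)) = (75 + 27932) + (7583 - 1*(-15252)) = 28007 + (7583 + 15252) = 28007 + 22835 = 50842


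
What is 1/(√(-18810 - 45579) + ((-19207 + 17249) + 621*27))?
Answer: 14809/219370870 - 13*I*√381/219370870 ≈ 6.7507e-5 - 1.1567e-6*I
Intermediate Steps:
1/(√(-18810 - 45579) + ((-19207 + 17249) + 621*27)) = 1/(√(-64389) + (-1958 + 16767)) = 1/(13*I*√381 + 14809) = 1/(14809 + 13*I*√381)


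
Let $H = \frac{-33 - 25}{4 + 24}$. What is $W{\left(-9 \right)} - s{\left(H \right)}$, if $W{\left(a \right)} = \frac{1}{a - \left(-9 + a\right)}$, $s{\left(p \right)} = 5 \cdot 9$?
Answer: $- \frac{404}{9} \approx -44.889$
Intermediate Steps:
$H = - \frac{29}{14}$ ($H = - \frac{58}{28} = \left(-58\right) \frac{1}{28} = - \frac{29}{14} \approx -2.0714$)
$s{\left(p \right)} = 45$
$W{\left(a \right)} = \frac{1}{9}$
$W{\left(-9 \right)} - s{\left(H \right)} = \frac{1}{9} - 45 = - \frac{404}{9}$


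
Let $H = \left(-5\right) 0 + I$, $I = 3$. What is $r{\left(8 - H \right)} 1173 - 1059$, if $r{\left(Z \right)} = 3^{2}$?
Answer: $9498$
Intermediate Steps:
$H = 3$ ($H = \left(-5\right) 0 + 3 = 0 + 3 = 3$)
$r{\left(Z \right)} = 9$
$r{\left(8 - H \right)} 1173 - 1059 = 9 \cdot 1173 - 1059 = 10557 - 1059 = 9498$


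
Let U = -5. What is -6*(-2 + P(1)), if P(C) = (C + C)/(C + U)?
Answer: 15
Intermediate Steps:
P(C) = 2*C/(-5 + C) (P(C) = (C + C)/(C - 5) = (2*C)/(-5 + C) = 2*C/(-5 + C))
-6*(-2 + P(1)) = -6*(-2 + 2*1/(-5 + 1)) = -6*(-2 + 2*1/(-4)) = -6*(-2 + 2*1*(-¼)) = -6*(-2 - ½) = -6*(-5/2) = 15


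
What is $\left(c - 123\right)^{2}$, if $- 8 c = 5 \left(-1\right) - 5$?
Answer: $\frac{237169}{16} \approx 14823.0$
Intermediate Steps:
$c = \frac{5}{4}$ ($c = - \frac{5 \left(-1\right) - 5}{8} = - \frac{-5 - 5}{8} = \left(- \frac{1}{8}\right) \left(-10\right) = \frac{5}{4} \approx 1.25$)
$\left(c - 123\right)^{2} = \left(\frac{5}{4} - 123\right)^{2} = \left(- \frac{487}{4}\right)^{2} = \frac{237169}{16}$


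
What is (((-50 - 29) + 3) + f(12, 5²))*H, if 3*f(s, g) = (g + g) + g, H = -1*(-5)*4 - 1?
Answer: -969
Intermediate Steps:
H = 19 (H = 5*4 - 1 = 20 - 1 = 19)
f(s, g) = g (f(s, g) = ((g + g) + g)/3 = (2*g + g)/3 = (3*g)/3 = g)
(((-50 - 29) + 3) + f(12, 5²))*H = (((-50 - 29) + 3) + 5²)*19 = ((-79 + 3) + 25)*19 = (-76 + 25)*19 = -51*19 = -969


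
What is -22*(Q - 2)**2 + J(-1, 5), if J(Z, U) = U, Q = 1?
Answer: -17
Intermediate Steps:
-22*(Q - 2)**2 + J(-1, 5) = -22*(1 - 2)**2 + 5 = -22*(-1)**2 + 5 = -22*1 + 5 = -22 + 5 = -17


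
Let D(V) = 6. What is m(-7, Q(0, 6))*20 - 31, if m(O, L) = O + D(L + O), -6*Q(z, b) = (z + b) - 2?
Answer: -51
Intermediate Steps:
Q(z, b) = 1/3 - b/6 - z/6 (Q(z, b) = -((z + b) - 2)/6 = -((b + z) - 2)/6 = -(-2 + b + z)/6 = 1/3 - b/6 - z/6)
m(O, L) = 6 + O (m(O, L) = O + 6 = 6 + O)
m(-7, Q(0, 6))*20 - 31 = (6 - 7)*20 - 31 = -1*20 - 31 = -20 - 31 = -51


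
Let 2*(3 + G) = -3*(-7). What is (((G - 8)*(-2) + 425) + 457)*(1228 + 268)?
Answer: 1320968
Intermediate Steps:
G = 15/2 (G = -3 + (-3*(-7))/2 = -3 + (1/2)*21 = -3 + 21/2 = 15/2 ≈ 7.5000)
(((G - 8)*(-2) + 425) + 457)*(1228 + 268) = (((15/2 - 8)*(-2) + 425) + 457)*(1228 + 268) = ((-1/2*(-2) + 425) + 457)*1496 = ((1 + 425) + 457)*1496 = (426 + 457)*1496 = 883*1496 = 1320968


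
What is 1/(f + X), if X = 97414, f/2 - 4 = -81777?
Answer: -1/66132 ≈ -1.5121e-5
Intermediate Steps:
f = -163546 (f = 8 + 2*(-81777) = 8 - 163554 = -163546)
1/(f + X) = 1/(-163546 + 97414) = 1/(-66132) = -1/66132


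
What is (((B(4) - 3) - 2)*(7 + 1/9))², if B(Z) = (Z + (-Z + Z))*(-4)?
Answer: 200704/9 ≈ 22300.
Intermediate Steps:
B(Z) = -4*Z (B(Z) = (Z + 0)*(-4) = Z*(-4) = -4*Z)
(((B(4) - 3) - 2)*(7 + 1/9))² = (((-4*4 - 3) - 2)*(7 + 1/9))² = (((-16 - 3) - 2)*(7 + 1*(⅑)))² = ((-19 - 2)*(7 + ⅑))² = (-21*64/9)² = (-448/3)² = 200704/9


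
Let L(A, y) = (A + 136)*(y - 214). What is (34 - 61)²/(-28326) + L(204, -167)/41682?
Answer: -205540901/65593574 ≈ -3.1336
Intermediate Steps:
L(A, y) = (-214 + y)*(136 + A) (L(A, y) = (136 + A)*(-214 + y) = (-214 + y)*(136 + A))
(34 - 61)²/(-28326) + L(204, -167)/41682 = (34 - 61)²/(-28326) + (-29104 - 214*204 + 136*(-167) + 204*(-167))/41682 = (-27)²*(-1/28326) + (-29104 - 43656 - 22712 - 34068)*(1/41682) = 729*(-1/28326) - 129540*1/41682 = -243/9442 - 21590/6947 = -205540901/65593574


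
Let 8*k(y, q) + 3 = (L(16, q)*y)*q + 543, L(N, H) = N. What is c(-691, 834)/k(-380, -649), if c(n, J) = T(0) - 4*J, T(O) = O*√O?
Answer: -6672/986615 ≈ -0.0067625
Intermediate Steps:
k(y, q) = 135/2 + 2*q*y (k(y, q) = -3/8 + ((16*y)*q + 543)/8 = -3/8 + (16*q*y + 543)/8 = -3/8 + (543 + 16*q*y)/8 = -3/8 + (543/8 + 2*q*y) = 135/2 + 2*q*y)
T(O) = O^(3/2)
c(n, J) = -4*J (c(n, J) = 0^(3/2) - 4*J = 0 - 4*J = -4*J)
c(-691, 834)/k(-380, -649) = (-4*834)/(135/2 + 2*(-649)*(-380)) = -3336/(135/2 + 493240) = -3336/986615/2 = -3336*2/986615 = -6672/986615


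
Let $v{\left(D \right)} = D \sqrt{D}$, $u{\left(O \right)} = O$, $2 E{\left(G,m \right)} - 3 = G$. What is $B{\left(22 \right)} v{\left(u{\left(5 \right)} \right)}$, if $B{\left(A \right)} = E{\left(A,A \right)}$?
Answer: $\frac{125 \sqrt{5}}{2} \approx 139.75$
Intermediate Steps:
$E{\left(G,m \right)} = \frac{3}{2} + \frac{G}{2}$
$B{\left(A \right)} = \frac{3}{2} + \frac{A}{2}$
$v{\left(D \right)} = D^{\frac{3}{2}}$
$B{\left(22 \right)} v{\left(u{\left(5 \right)} \right)} = \left(\frac{3}{2} + \frac{1}{2} \cdot 22\right) 5^{\frac{3}{2}} = \left(\frac{3}{2} + 11\right) 5 \sqrt{5} = \frac{25 \cdot 5 \sqrt{5}}{2} = \frac{125 \sqrt{5}}{2}$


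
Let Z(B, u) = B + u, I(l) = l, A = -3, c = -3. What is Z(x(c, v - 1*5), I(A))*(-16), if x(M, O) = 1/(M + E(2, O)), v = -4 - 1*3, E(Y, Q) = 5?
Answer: 40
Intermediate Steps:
v = -7 (v = -4 - 3 = -7)
x(M, O) = 1/(5 + M) (x(M, O) = 1/(M + 5) = 1/(5 + M))
Z(x(c, v - 1*5), I(A))*(-16) = (1/(5 - 3) - 3)*(-16) = (1/2 - 3)*(-16) = (½ - 3)*(-16) = -5/2*(-16) = 40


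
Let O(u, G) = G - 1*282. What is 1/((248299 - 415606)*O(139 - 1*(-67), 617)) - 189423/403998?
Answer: -505559587973/1078248442110 ≈ -0.46887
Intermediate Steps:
O(u, G) = -282 + G (O(u, G) = G - 282 = -282 + G)
1/((248299 - 415606)*O(139 - 1*(-67), 617)) - 189423/403998 = 1/((248299 - 415606)*(-282 + 617)) - 189423/403998 = 1/(-167307*335) - 189423*1/403998 = -1/167307*1/335 - 63141/134666 = -1/56047845 - 63141/134666 = -505559587973/1078248442110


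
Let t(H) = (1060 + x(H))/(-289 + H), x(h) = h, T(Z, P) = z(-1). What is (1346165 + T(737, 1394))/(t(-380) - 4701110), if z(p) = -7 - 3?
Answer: -180115539/629008654 ≈ -0.28635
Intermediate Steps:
z(p) = -10
T(Z, P) = -10
t(H) = (1060 + H)/(-289 + H)
(1346165 + T(737, 1394))/(t(-380) - 4701110) = (1346165 - 10)/((1060 - 380)/(-289 - 380) - 4701110) = 1346155/(680/(-669) - 4701110) = 1346155/(-1/669*680 - 4701110) = 1346155/(-680/669 - 4701110) = 1346155/(-3145043270/669) = 1346155*(-669/3145043270) = -180115539/629008654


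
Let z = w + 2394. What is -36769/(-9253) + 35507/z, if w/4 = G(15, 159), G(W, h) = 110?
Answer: 432749617/26223002 ≈ 16.503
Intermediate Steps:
w = 440 (w = 4*110 = 440)
z = 2834 (z = 440 + 2394 = 2834)
-36769/(-9253) + 35507/z = -36769/(-9253) + 35507/2834 = -36769*(-1/9253) + 35507*(1/2834) = 36769/9253 + 35507/2834 = 432749617/26223002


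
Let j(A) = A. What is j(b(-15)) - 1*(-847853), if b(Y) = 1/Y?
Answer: 12717794/15 ≈ 8.4785e+5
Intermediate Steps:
j(b(-15)) - 1*(-847853) = 1/(-15) - 1*(-847853) = -1/15 + 847853 = 12717794/15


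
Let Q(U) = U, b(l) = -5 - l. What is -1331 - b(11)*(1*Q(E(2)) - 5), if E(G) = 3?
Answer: -1363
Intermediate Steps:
-1331 - b(11)*(1*Q(E(2)) - 5) = -1331 - (-5 - 1*11)*(1*3 - 5) = -1331 - (-5 - 11)*(3 - 5) = -1331 - (-16)*(-2) = -1331 - 1*32 = -1331 - 32 = -1363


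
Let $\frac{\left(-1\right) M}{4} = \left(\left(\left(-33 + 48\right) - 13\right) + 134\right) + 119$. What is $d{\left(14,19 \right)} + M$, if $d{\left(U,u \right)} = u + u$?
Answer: $-982$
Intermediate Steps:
$d{\left(U,u \right)} = 2 u$
$M = -1020$ ($M = - 4 \left(\left(\left(\left(-33 + 48\right) - 13\right) + 134\right) + 119\right) = - 4 \left(\left(\left(15 - 13\right) + 134\right) + 119\right) = - 4 \left(\left(2 + 134\right) + 119\right) = - 4 \left(136 + 119\right) = \left(-4\right) 255 = -1020$)
$d{\left(14,19 \right)} + M = 2 \cdot 19 - 1020 = 38 - 1020 = -982$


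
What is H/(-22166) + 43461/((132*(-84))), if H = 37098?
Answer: -6942925/1241296 ≈ -5.5933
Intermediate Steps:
H/(-22166) + 43461/((132*(-84))) = 37098/(-22166) + 43461/((132*(-84))) = 37098*(-1/22166) + 43461/(-11088) = -18549/11083 + 43461*(-1/11088) = -18549/11083 - 439/112 = -6942925/1241296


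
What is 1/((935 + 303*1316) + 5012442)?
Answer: 1/5412125 ≈ 1.8477e-7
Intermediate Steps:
1/((935 + 303*1316) + 5012442) = 1/((935 + 398748) + 5012442) = 1/(399683 + 5012442) = 1/5412125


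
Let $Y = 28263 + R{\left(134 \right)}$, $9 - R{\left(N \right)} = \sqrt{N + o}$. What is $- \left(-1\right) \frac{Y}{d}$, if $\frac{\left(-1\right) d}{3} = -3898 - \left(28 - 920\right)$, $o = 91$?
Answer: $\frac{9419}{3006} \approx 3.1334$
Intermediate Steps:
$R{\left(N \right)} = 9 - \sqrt{91 + N}$ ($R{\left(N \right)} = 9 - \sqrt{N + 91} = 9 - \sqrt{91 + N}$)
$d = 9018$ ($d = - 3 \left(-3898 - \left(28 - 920\right)\right) = - 3 \left(-3898 - -892\right) = - 3 \left(-3898 + 892\right) = \left(-3\right) \left(-3006\right) = 9018$)
$Y = 28257$ ($Y = 28263 + \left(9 - \sqrt{91 + 134}\right) = 28263 + \left(9 - \sqrt{225}\right) = 28263 + \left(9 - 15\right) = 28263 - 6 = 28257$)
$- \left(-1\right) \frac{Y}{d} = - \left(-1\right) \frac{28257}{9018} = - \left(-1\right) 28257 \cdot \frac{1}{9018} = - \frac{\left(-1\right) 9419}{3006} = \left(-1\right) \left(- \frac{9419}{3006}\right) = \frac{9419}{3006}$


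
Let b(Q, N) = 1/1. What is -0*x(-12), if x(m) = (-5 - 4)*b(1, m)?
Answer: 0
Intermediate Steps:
b(Q, N) = 1 (b(Q, N) = 1*1 = 1)
x(m) = -9 (x(m) = (-5 - 4)*1 = -9*1 = -9)
-0*x(-12) = -0*(-9) = -464*0 = 0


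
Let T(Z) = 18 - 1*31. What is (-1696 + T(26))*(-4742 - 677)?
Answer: 9261071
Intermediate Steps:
T(Z) = -13 (T(Z) = 18 - 31 = -13)
(-1696 + T(26))*(-4742 - 677) = (-1696 - 13)*(-4742 - 677) = -1709*(-5419) = 9261071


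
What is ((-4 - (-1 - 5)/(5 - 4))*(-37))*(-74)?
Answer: 5476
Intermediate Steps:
((-4 - (-1 - 5)/(5 - 4))*(-37))*(-74) = ((-4 - (-6)/1)*(-37))*(-74) = ((-4 - (-6))*(-37))*(-74) = ((-4 - 1*(-6))*(-37))*(-74) = ((-4 + 6)*(-37))*(-74) = (2*(-37))*(-74) = -74*(-74) = 5476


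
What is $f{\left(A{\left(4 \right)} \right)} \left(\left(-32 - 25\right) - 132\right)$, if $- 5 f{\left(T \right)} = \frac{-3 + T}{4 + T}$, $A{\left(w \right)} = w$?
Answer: $\frac{189}{40} \approx 4.725$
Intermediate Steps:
$f{\left(T \right)} = - \frac{-3 + T}{5 \left(4 + T\right)}$ ($f{\left(T \right)} = - \frac{\left(-3 + T\right) \frac{1}{4 + T}}{5} = - \frac{\frac{1}{4 + T} \left(-3 + T\right)}{5} = - \frac{-3 + T}{5 \left(4 + T\right)}$)
$f{\left(A{\left(4 \right)} \right)} \left(\left(-32 - 25\right) - 132\right) = \frac{3 - 4}{5 \left(4 + 4\right)} \left(\left(-32 - 25\right) - 132\right) = \frac{3 - 4}{5 \cdot 8} \left(\left(-32 - 25\right) - 132\right) = \frac{1}{5} \cdot \frac{1}{8} \left(-1\right) \left(-57 - 132\right) = \left(- \frac{1}{40}\right) \left(-189\right) = \frac{189}{40}$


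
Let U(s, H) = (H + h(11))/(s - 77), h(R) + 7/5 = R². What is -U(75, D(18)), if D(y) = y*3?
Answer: 434/5 ≈ 86.800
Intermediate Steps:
h(R) = -7/5 + R²
D(y) = 3*y
U(s, H) = (598/5 + H)/(-77 + s) (U(s, H) = (H + (-7/5 + 11²))/(s - 77) = (H + (-7/5 + 121))/(-77 + s) = (H + 598/5)/(-77 + s) = (598/5 + H)/(-77 + s))
-U(75, D(18)) = -(598/5 + 3*18)/(-77 + 75) = -(598/5 + 54)/(-2) = -(-1)*868/(2*5) = -1*(-434/5) = 434/5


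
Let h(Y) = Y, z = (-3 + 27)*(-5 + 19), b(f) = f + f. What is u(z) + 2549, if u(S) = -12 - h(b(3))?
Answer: 2531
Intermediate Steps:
b(f) = 2*f
z = 336 (z = 24*14 = 336)
u(S) = -18 (u(S) = -12 - 2*3 = -12 - 1*6 = -12 - 6 = -18)
u(z) + 2549 = -18 + 2549 = 2531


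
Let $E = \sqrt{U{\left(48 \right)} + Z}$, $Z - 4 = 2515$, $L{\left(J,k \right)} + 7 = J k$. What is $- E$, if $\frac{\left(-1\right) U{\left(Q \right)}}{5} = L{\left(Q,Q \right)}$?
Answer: $- i \sqrt{8966} \approx - 94.689 i$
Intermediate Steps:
$L{\left(J,k \right)} = -7 + J k$
$Z = 2519$ ($Z = 4 + 2515 = 2519$)
$U{\left(Q \right)} = 35 - 5 Q^{2}$ ($U{\left(Q \right)} = - 5 \left(-7 + Q Q\right) = - 5 \left(-7 + Q^{2}\right) = 35 - 5 Q^{2}$)
$E = i \sqrt{8966}$ ($E = \sqrt{\left(35 - 5 \cdot 48^{2}\right) + 2519} = \sqrt{\left(35 - 11520\right) + 2519} = \sqrt{-11485 + 2519} = \sqrt{-8966} = i \sqrt{8966} \approx 94.689 i$)
$- E = - i \sqrt{8966}$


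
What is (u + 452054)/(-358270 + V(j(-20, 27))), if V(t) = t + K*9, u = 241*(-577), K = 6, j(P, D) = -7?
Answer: -312997/358223 ≈ -0.87375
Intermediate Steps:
u = -139057
V(t) = 54 + t (V(t) = t + 6*9 = t + 54 = 54 + t)
(u + 452054)/(-358270 + V(j(-20, 27))) = (-139057 + 452054)/(-358270 + (54 - 7)) = 312997/(-358270 + 47) = 312997/(-358223) = 312997*(-1/358223) = -312997/358223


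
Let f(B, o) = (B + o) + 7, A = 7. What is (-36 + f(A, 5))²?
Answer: 289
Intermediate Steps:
f(B, o) = 7 + B + o
(-36 + f(A, 5))² = (-36 + (7 + 7 + 5))² = (-36 + 19)² = (-17)² = 289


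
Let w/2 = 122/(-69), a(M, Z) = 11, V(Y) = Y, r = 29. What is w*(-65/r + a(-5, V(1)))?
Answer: -61976/2001 ≈ -30.973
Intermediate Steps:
w = -244/69 (w = 2*(122/(-69)) = 2*(122*(-1/69)) = 2*(-122/69) = -244/69 ≈ -3.5362)
w*(-65/r + a(-5, V(1))) = -244*(-65/29 + 11)/69 = -244/69*254/29 = -61976/2001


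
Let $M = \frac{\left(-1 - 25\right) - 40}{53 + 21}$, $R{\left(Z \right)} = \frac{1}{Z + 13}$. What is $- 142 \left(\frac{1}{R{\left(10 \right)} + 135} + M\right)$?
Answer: $\frac{7216937}{57461} \approx 125.6$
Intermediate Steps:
$R{\left(Z \right)} = \frac{1}{13 + Z}$
$M = - \frac{33}{37}$ ($M = \frac{-26 - 40}{74} = \left(-66\right) \frac{1}{74} = - \frac{33}{37} \approx -0.89189$)
$- 142 \left(\frac{1}{R{\left(10 \right)} + 135} + M\right) = - 142 \left(\frac{1}{\frac{1}{13 + 10} + 135} - \frac{33}{37}\right) = - 142 \left(\frac{1}{\frac{1}{23} + 135} - \frac{33}{37}\right) = - 142 \left(\frac{1}{\frac{3106}{23}} - \frac{33}{37}\right) = - 142 \left(\frac{23}{3106} - \frac{33}{37}\right) = \left(-142\right) \left(- \frac{101647}{114922}\right) = \frac{7216937}{57461}$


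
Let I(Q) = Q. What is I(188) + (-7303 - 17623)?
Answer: -24738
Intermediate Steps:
I(188) + (-7303 - 17623) = 188 + (-7303 - 17623) = 188 - 24926 = -24738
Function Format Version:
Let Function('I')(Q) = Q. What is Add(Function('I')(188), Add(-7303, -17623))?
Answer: -24738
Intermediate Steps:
Add(Function('I')(188), Add(-7303, -17623)) = Add(188, Add(-7303, -17623)) = Add(188, -24926) = -24738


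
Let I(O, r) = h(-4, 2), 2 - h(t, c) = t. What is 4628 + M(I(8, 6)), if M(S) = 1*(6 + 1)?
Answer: 4635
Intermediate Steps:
h(t, c) = 2 - t
I(O, r) = 6 (I(O, r) = 2 - 1*(-4) = 2 + 4 = 6)
M(S) = 7 (M(S) = 1*7 = 7)
4628 + M(I(8, 6)) = 4628 + 7 = 4635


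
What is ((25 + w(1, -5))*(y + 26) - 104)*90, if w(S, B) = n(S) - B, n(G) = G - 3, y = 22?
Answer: 111600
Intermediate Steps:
n(G) = -3 + G
w(S, B) = -3 + S - B (w(S, B) = (-3 + S) - B = -3 + S - B)
((25 + w(1, -5))*(y + 26) - 104)*90 = ((25 + (-3 + 1 - 1*(-5)))*(22 + 26) - 104)*90 = ((25 + (-3 + 1 + 5))*48 - 104)*90 = ((25 + 3)*48 - 104)*90 = (28*48 - 104)*90 = (1344 - 104)*90 = 1240*90 = 111600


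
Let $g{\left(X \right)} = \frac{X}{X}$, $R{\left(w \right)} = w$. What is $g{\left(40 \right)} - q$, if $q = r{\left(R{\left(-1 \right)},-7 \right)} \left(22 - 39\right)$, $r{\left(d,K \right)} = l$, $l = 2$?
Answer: $35$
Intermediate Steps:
$r{\left(d,K \right)} = 2$
$q = -34$ ($q = 2 \left(22 - 39\right) = 2 \left(-17\right) = -34$)
$g{\left(X \right)} = 1$
$g{\left(40 \right)} - q = 1 - -34 = 1 + 34 = 35$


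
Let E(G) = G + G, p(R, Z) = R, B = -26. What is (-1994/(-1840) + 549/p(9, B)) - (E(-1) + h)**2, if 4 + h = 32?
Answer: -564803/920 ≈ -613.92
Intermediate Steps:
h = 28 (h = -4 + 32 = 28)
E(G) = 2*G
(-1994/(-1840) + 549/p(9, B)) - (E(-1) + h)**2 = (-1994/(-1840) + 549/9) - (2*(-1) + 28)**2 = (-1994*(-1/1840) + 549*(1/9)) - (-2 + 28)**2 = (997/920 + 61) - 1*26**2 = 57117/920 - 1*676 = 57117/920 - 676 = -564803/920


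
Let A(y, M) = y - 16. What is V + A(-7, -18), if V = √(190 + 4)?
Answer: -23 + √194 ≈ -9.0716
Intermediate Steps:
V = √194 ≈ 13.928
A(y, M) = -16 + y
V + A(-7, -18) = √194 + (-16 - 7) = √194 - 23 = -23 + √194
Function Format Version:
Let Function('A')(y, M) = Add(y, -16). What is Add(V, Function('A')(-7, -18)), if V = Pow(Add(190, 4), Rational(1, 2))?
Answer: Add(-23, Pow(194, Rational(1, 2))) ≈ -9.0716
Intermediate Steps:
V = Pow(194, Rational(1, 2)) ≈ 13.928
Function('A')(y, M) = Add(-16, y)
Add(V, Function('A')(-7, -18)) = Add(Pow(194, Rational(1, 2)), Add(-16, -7)) = Add(Pow(194, Rational(1, 2)), -23) = Add(-23, Pow(194, Rational(1, 2)))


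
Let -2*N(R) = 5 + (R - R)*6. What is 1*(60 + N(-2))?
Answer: 115/2 ≈ 57.500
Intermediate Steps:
N(R) = -5/2 (N(R) = -(5 + (R - R)*6)/2 = -(5 + 0*6)/2 = -(5 + 0)/2 = -1/2*5 = -5/2)
1*(60 + N(-2)) = 1*(60 - 5/2) = 1*(115/2) = 115/2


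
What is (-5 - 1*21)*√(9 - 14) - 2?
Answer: -2 - 26*I*√5 ≈ -2.0 - 58.138*I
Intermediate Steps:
(-5 - 1*21)*√(9 - 14) - 2 = (-5 - 21)*√(-5) - 2 = -26*I*√5 - 2 = -2 - 26*I*√5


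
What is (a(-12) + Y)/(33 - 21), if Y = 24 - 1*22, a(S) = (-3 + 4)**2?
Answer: 1/4 ≈ 0.25000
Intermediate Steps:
a(S) = 1 (a(S) = 1**2 = 1)
Y = 2 (Y = 24 - 22 = 2)
(a(-12) + Y)/(33 - 21) = (1 + 2)/(33 - 21) = 3/12 = 3*(1/12) = 1/4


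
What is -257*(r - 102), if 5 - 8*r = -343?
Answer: 30069/2 ≈ 15035.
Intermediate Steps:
r = 87/2 (r = 5/8 - ⅛*(-343) = 5/8 + 343/8 = 87/2 ≈ 43.500)
-257*(r - 102) = -257*(87/2 - 102) = -257*(-117/2) = 30069/2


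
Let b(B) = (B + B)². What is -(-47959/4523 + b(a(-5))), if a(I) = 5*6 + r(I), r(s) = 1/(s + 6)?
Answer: -17338453/4523 ≈ -3833.4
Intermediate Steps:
r(s) = 1/(6 + s)
a(I) = 30 + 1/(6 + I) (a(I) = 5*6 + 1/(6 + I) = 30 + 1/(6 + I))
b(B) = 4*B² (b(B) = (2*B)² = 4*B²)
-(-47959/4523 + b(a(-5))) = -(-47959/4523 + 4*((181 + 30*(-5))/(6 - 5))²) = -(-47959*1/4523 + 4*((181 - 150)/1)²) = -(-47959/4523 + 4*(1*31)²) = -(-47959/4523 + 4*31²) = -(-47959/4523 + 4*961) = -(-47959/4523 + 3844) = -1*17338453/4523 = -17338453/4523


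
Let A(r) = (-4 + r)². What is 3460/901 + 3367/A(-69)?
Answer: 21472007/4801429 ≈ 4.4720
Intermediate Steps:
3460/901 + 3367/A(-69) = 3460/901 + 3367/((-4 - 69)²) = 3460*(1/901) + 3367/((-73)²) = 3460/901 + 3367/5329 = 21472007/4801429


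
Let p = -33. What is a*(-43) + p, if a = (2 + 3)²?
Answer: -1108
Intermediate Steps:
a = 25 (a = 5² = 25)
a*(-43) + p = 25*(-43) - 33 = -1075 - 33 = -1108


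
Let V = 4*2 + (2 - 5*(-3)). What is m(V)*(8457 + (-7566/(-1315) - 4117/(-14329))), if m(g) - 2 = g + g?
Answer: 360531806336/819245 ≈ 4.4008e+5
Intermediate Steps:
V = 25 (V = 8 + (2 + 15) = 8 + 17 = 25)
m(g) = 2 + 2*g (m(g) = 2 + (g + g) = 2 + 2*g)
m(V)*(8457 + (-7566/(-1315) - 4117/(-14329))) = (2 + 2*25)*(8457 + (-7566/(-1315) - 4117/(-14329))) = (2 + 50)*(8457 + (-7566*(-1/1315) - 4117*(-1/14329))) = 52*(8457 + (7566/1315 + 179/623)) = 52*(8457 + 4949003/819245) = 52*(6933303968/819245) = 360531806336/819245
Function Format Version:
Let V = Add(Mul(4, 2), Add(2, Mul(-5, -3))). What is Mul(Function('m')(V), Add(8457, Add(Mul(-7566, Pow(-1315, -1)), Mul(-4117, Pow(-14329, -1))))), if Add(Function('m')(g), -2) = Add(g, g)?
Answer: Rational(360531806336, 819245) ≈ 4.4008e+5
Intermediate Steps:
V = 25 (V = Add(8, Add(2, 15)) = Add(8, 17) = 25)
Function('m')(g) = Add(2, Mul(2, g)) (Function('m')(g) = Add(2, Add(g, g)) = Add(2, Mul(2, g)))
Mul(Function('m')(V), Add(8457, Add(Mul(-7566, Pow(-1315, -1)), Mul(-4117, Pow(-14329, -1))))) = Mul(Add(2, Mul(2, 25)), Add(8457, Add(Mul(-7566, Pow(-1315, -1)), Mul(-4117, Pow(-14329, -1))))) = Mul(Add(2, 50), Add(8457, Add(Mul(-7566, Rational(-1, 1315)), Mul(-4117, Rational(-1, 14329))))) = Mul(52, Add(8457, Add(Rational(7566, 1315), Rational(179, 623)))) = Mul(52, Add(8457, Rational(4949003, 819245))) = Mul(52, Rational(6933303968, 819245)) = Rational(360531806336, 819245)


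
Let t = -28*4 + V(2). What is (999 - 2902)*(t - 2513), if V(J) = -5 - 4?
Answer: 5012502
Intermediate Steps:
V(J) = -9
t = -121 (t = -28*4 - 9 = -112 - 9 = -121)
(999 - 2902)*(t - 2513) = (999 - 2902)*(-121 - 2513) = -1903*(-2634) = 5012502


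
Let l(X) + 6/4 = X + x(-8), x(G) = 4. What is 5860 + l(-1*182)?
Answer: 11361/2 ≈ 5680.5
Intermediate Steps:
l(X) = 5/2 + X (l(X) = -3/2 + (X + 4) = -3/2 + (4 + X) = 5/2 + X)
5860 + l(-1*182) = 5860 + (5/2 - 1*182) = 5860 + (5/2 - 182) = 5860 - 359/2 = 11361/2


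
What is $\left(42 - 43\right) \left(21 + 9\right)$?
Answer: $-30$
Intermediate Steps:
$\left(42 - 43\right) \left(21 + 9\right) = \left(-1\right) 30 = -30$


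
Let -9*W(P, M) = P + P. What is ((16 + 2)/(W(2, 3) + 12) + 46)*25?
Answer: 61825/52 ≈ 1188.9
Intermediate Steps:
W(P, M) = -2*P/9 (W(P, M) = -(P + P)/9 = -2*P/9)
((16 + 2)/(W(2, 3) + 12) + 46)*25 = ((16 + 2)/(-2/9*2 + 12) + 46)*25 = (18/(-4/9 + 12) + 46)*25 = (18/(104/9) + 46)*25 = (18*(9/104) + 46)*25 = (81/52 + 46)*25 = (2473/52)*25 = 61825/52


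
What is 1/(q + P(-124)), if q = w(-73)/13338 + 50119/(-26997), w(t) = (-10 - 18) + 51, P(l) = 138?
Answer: 120028662/16341333259 ≈ 0.0073451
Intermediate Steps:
w(t) = 23 (w(t) = -28 + 51 = 23)
q = -222622097/120028662 (q = 23/13338 + 50119/(-26997) = 23*(1/13338) + 50119*(-1/26997) = 23/13338 - 50119/26997 = -222622097/120028662 ≈ -1.8547)
1/(q + P(-124)) = 1/(-222622097/120028662 + 138) = 1/(16341333259/120028662) = 120028662/16341333259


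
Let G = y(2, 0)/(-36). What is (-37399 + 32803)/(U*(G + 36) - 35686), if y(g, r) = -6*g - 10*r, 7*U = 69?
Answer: 32172/247295 ≈ 0.13010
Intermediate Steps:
U = 69/7 (U = (1/7)*69 = 69/7 ≈ 9.8571)
y(g, r) = -10*r - 6*g
G = 1/3 (G = (-10*0 - 6*2)/(-36) = (0 - 12)*(-1/36) = -12*(-1/36) = 1/3 ≈ 0.33333)
(-37399 + 32803)/(U*(G + 36) - 35686) = (-37399 + 32803)/(69*(1/3 + 36)/7 - 35686) = -4596/((69/7)*(109/3) - 35686) = -4596/(2507/7 - 35686) = -4596/(-247295/7) = -4596*(-7/247295) = 32172/247295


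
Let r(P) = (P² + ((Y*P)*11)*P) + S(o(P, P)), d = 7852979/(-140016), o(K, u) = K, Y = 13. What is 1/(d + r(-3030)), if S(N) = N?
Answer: 140016/185107664692141 ≈ 7.5640e-10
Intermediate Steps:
d = -7852979/140016 (d = 7852979*(-1/140016) = -7852979/140016 ≈ -56.086)
r(P) = P + 144*P² (r(P) = (P² + ((13*P)*11)*P) + P = (P² + (143*P)*P) + P = (P² + 143*P²) + P = 144*P² + P = P + 144*P²)
1/(d + r(-3030)) = 1/(-7852979/140016 - 3030*(1 + 144*(-3030))) = 1/(-7852979/140016 - 3030*(1 - 436320)) = 1/(-7852979/140016 - 3030*(-436319)) = 1/(-7852979/140016 + 1322046570) = 1/(185107664692141/140016) = 140016/185107664692141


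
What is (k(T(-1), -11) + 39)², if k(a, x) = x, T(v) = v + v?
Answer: 784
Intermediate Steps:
T(v) = 2*v
(k(T(-1), -11) + 39)² = (-11 + 39)² = 28² = 784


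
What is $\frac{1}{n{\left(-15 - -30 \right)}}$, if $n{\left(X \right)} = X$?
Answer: $\frac{1}{15} \approx 0.066667$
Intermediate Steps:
$\frac{1}{n{\left(-15 - -30 \right)}} = \frac{1}{-15 - -30} = \frac{1}{-15 + 30} = \frac{1}{15}$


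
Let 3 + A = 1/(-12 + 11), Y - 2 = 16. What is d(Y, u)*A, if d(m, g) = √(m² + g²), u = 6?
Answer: -24*√10 ≈ -75.895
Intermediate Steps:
Y = 18 (Y = 2 + 16 = 18)
A = -4 (A = -3 + 1/(-12 + 11) = -3 + 1/(-1) = -3 - 1 = -4)
d(m, g) = √(g² + m²)
d(Y, u)*A = √(6² + 18²)*(-4) = √(36 + 324)*(-4) = √360*(-4) = (6*√10)*(-4) = -24*√10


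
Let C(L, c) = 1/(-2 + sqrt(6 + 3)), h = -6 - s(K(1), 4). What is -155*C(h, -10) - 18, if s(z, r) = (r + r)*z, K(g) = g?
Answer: -173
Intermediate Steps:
s(z, r) = 2*r*z (s(z, r) = (2*r)*z = 2*r*z)
h = -14 (h = -6 - 2*4 = -6 - 1*8 = -6 - 8 = -14)
C(L, c) = 1 (C(L, c) = 1/(-2 + sqrt(9)) = 1/(-2 + 3) = 1/1 = 1)
-155*C(h, -10) - 18 = -155*1 - 18 = -155 - 18 = -173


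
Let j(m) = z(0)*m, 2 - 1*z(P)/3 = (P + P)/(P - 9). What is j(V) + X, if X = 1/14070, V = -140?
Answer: -11818799/14070 ≈ -840.00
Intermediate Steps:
z(P) = 6 - 6*P/(-9 + P) (z(P) = 6 - 3*(P + P)/(P - 9) = 6 - 3*2*P/(-9 + P) = 6 - 6*P/(-9 + P))
X = 1/14070 ≈ 7.1073e-5
j(m) = 6*m (j(m) = (-54/(-9 + 0))*m = (-54/(-9))*m = (-54*(-1/9))*m = 6*m)
j(V) + X = 6*(-140) + 1/14070 = -840 + 1/14070 = -11818799/14070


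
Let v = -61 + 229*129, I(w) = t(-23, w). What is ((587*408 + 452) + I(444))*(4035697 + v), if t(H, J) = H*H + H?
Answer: 977488070358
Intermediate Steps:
t(H, J) = H + H² (t(H, J) = H² + H = H + H²)
I(w) = 506 (I(w) = -23*(1 - 23) = -23*(-22) = 506)
v = 29480 (v = -61 + 29541 = 29480)
((587*408 + 452) + I(444))*(4035697 + v) = ((587*408 + 452) + 506)*(4035697 + 29480) = ((239496 + 452) + 506)*4065177 = (239948 + 506)*4065177 = 240454*4065177 = 977488070358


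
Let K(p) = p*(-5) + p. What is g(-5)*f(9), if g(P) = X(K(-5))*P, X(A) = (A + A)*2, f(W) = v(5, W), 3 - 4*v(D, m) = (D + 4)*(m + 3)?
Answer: 10500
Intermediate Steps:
v(D, m) = 3/4 - (3 + m)*(4 + D)/4 (v(D, m) = 3/4 - (D + 4)*(m + 3)/4 = 3/4 - (4 + D)*(3 + m)/4 = 3/4 - (3 + m)*(4 + D)/4)
K(p) = -4*p (K(p) = -5*p + p = -4*p)
f(W) = -6 - 9*W/4 (f(W) = -9/4 - W - 3/4*5 - 1/4*5*W = -9/4 - W - 15/4 - 5*W/4 = -6 - 9*W/4)
X(A) = 4*A (X(A) = (2*A)*2 = 4*A)
g(P) = 80*P (g(P) = (4*(-4*(-5)))*P = (4*20)*P = 80*P)
g(-5)*f(9) = (80*(-5))*(-6 - 9/4*9) = -400*(-6 - 81/4) = -400*(-105/4) = 10500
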